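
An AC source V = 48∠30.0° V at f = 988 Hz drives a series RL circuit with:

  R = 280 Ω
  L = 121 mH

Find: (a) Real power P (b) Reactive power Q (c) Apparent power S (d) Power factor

Step 1 — Angular frequency: ω = 2π·f = 2π·988 = 6208 rad/s.
Step 2 — Component impedances:
  R: Z = R = 280 Ω
  L: Z = jωL = j·6208·0.121 = 0 + j751.1 Ω
Step 3 — Series combination: Z_total = R + L = 280 + j751.1 Ω = 801.6∠69.6° Ω.
Step 4 — Source phasor: V = 48∠30.0° V = 41.57 + j24 V.
Step 5 — Current: I = V / Z = 0.04617 - j0.03813 A = 0.05988∠-39.6° A.
Step 6 — Complex power: S = V·I* = 1.004 + j2.693 VA.
Step 7 — Real power: P = Re(S) = 1.004 W.
Step 8 — Reactive power: Q = Im(S) = 2.693 VAR.
Step 9 — Apparent power: |S| = 2.874 VA.
Step 10 — Power factor: PF = P/|S| = 0.3493 (lagging).

(a) P = 1.004 W  (b) Q = 2.693 VAR  (c) S = 2.874 VA  (d) PF = 0.3493 (lagging)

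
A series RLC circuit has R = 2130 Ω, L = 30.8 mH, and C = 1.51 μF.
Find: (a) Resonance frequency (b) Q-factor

Step 1 — Resonance condition Im(Z)=0 gives ω₀ = 1/√(LC).
Step 2 — ω₀ = 1/√(0.0308·1.51e-06) = 4637 rad/s.
Step 3 — f₀ = ω₀/(2π) = 738 Hz.
Step 4 — Series Q: Q = ω₀L/R = 4637·0.0308/2130 = 0.06705.

(a) f₀ = 738 Hz  (b) Q = 0.06705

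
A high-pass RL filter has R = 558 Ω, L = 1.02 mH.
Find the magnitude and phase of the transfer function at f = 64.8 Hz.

Step 1 — Angular frequency: ω = 2π·64.8 = 407.2 rad/s.
Step 2 — Transfer function: H(jω) = jωL/(R + jωL).
Step 3 — Numerator jωL = j·0.4153; denominator R + jωL = 558 + j0.4153.
Step 4 — H = 5.539e-07 + j0.0007443.
Step 5 — Magnitude: |H| = 0.0007443 (-62.6 dB); phase: φ = 90.0°.

|H| = 0.0007443 (-62.6 dB), φ = 90.0°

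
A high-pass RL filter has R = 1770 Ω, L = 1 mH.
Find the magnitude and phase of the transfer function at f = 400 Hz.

Step 1 — Angular frequency: ω = 2π·400 = 2513 rad/s.
Step 2 — Transfer function: H(jω) = jωL/(R + jωL).
Step 3 — Numerator jωL = j·2.513; denominator R + jωL = 1770 + j2.513.
Step 4 — H = 2.016e-06 + j0.00142.
Step 5 — Magnitude: |H| = 0.00142 (-57.0 dB); phase: φ = 89.9°.

|H| = 0.00142 (-57.0 dB), φ = 89.9°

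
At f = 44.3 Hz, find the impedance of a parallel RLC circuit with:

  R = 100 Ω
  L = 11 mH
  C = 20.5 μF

Step 1 — Angular frequency: ω = 2π·f = 2π·44.3 = 278.3 rad/s.
Step 2 — Component impedances:
  R: Z = R = 100 Ω
  L: Z = jωL = j·278.3·0.011 = 0 + j3.062 Ω
  C: Z = 1/(jωC) = -j/(ω·C) = 0 - j175.3 Ω
Step 3 — Parallel combination: 1/Z_total = 1/R + 1/L + 1/C; Z_total = 0.09702 + j3.113 Ω = 3.115∠88.2° Ω.

Z = 0.09702 + j3.113 Ω = 3.115∠88.2° Ω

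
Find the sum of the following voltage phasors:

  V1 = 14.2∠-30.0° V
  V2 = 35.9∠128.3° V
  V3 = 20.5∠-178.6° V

Step 1 — Convert each phasor to rectangular form:
  V1 = 14.2·(cos(-30.0°) + j·sin(-30.0°)) = 12.3 - j7.1 V
  V2 = 35.9·(cos(128.3°) + j·sin(128.3°)) = -22.25 + j28.17 V
  V3 = 20.5·(cos(-178.6°) + j·sin(-178.6°)) = -20.49 - j0.5009 V
Step 2 — Sum components: V_total = -30.45 + j20.57 V.
Step 3 — Convert to polar: |V_total| = 36.75 V, ∠V_total = 146.0°.

V_total = 36.75∠146.0° V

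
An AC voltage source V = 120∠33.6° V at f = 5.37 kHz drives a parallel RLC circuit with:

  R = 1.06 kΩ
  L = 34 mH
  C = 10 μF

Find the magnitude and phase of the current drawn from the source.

Step 1 — Angular frequency: ω = 2π·f = 2π·5370 = 3.374e+04 rad/s.
Step 2 — Component impedances:
  R: Z = R = 1060 Ω
  L: Z = jωL = j·3.374e+04·0.034 = 0 + j1147 Ω
  C: Z = 1/(jωC) = -j/(ω·C) = 0 - j2.964 Ω
Step 3 — Parallel combination: 1/Z_total = 1/R + 1/L + 1/C; Z_total = 0.00833 - j2.971 Ω = 2.971∠-89.8° Ω.
Step 4 — Source phasor: V = 120∠33.6° V = 99.95 + j66.41 V.
Step 5 — Ohm's law: I = V / Z_total = (99.95 + j66.41) / (0.00833 - j2.971) = -22.25 + j33.7 A.
Step 6 — Convert to polar: |I| = 40.38 A, ∠I = 123.4°.

I = 40.38∠123.4° A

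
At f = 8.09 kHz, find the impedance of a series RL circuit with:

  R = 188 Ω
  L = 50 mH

Step 1 — Angular frequency: ω = 2π·f = 2π·8090 = 5.083e+04 rad/s.
Step 2 — Component impedances:
  R: Z = R = 188 Ω
  L: Z = jωL = j·5.083e+04·0.05 = 0 + j2542 Ω
Step 3 — Series combination: Z_total = R + L = 188 + j2542 Ω = 2548∠85.8° Ω.

Z = 188 + j2542 Ω = 2548∠85.8° Ω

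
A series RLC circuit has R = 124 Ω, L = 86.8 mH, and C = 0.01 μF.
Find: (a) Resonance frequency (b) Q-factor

Step 1 — Resonance condition Im(Z)=0 gives ω₀ = 1/√(LC).
Step 2 — ω₀ = 1/√(0.0868·1e-08) = 3.394e+04 rad/s.
Step 3 — f₀ = ω₀/(2π) = 5402 Hz.
Step 4 — Series Q: Q = ω₀L/R = 3.394e+04·0.0868/124 = 23.76.

(a) f₀ = 5402 Hz  (b) Q = 23.76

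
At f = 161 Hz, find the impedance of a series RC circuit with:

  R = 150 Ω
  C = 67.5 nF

Step 1 — Angular frequency: ω = 2π·f = 2π·161 = 1012 rad/s.
Step 2 — Component impedances:
  R: Z = R = 150 Ω
  C: Z = 1/(jωC) = -j/(ω·C) = 0 - j1.465e+04 Ω
Step 3 — Series combination: Z_total = R + C = 150 - j1.465e+04 Ω = 1.465e+04∠-89.4° Ω.

Z = 150 - j1.465e+04 Ω = 1.465e+04∠-89.4° Ω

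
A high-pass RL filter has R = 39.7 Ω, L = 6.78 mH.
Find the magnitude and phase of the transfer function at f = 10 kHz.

Step 1 — Angular frequency: ω = 2π·1e+04 = 6.283e+04 rad/s.
Step 2 — Transfer function: H(jω) = jωL/(R + jωL).
Step 3 — Numerator jωL = j·426; denominator R + jωL = 39.7 + j426.
Step 4 — H = 0.9914 + j0.09239.
Step 5 — Magnitude: |H| = 0.9957 (-0.0 dB); phase: φ = 5.3°.

|H| = 0.9957 (-0.0 dB), φ = 5.3°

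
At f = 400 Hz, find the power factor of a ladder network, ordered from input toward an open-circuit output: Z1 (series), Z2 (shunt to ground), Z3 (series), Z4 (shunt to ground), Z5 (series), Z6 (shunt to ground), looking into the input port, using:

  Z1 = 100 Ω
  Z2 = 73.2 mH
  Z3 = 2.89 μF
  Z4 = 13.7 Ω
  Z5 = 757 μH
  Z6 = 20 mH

Step 1 — Angular frequency: ω = 2π·f = 2π·400 = 2513 rad/s.
Step 2 — Component impedances:
  Z1: Z = R = 100 Ω
  Z2: Z = jωL = j·2513·0.0732 = 0 + j184 Ω
  Z3: Z = 1/(jωC) = -j/(ω·C) = 0 - j137.7 Ω
  Z4: Z = R = 13.7 Ω
  Z5: Z = jωL = j·2513·0.000757 = 0 + j1.903 Ω
  Z6: Z = jωL = j·2513·0.02 = 0 + j50.27 Ω
Step 3 — Ladder network (open output): work backward from the far end, alternating series and parallel combinations. Z_in = 264.9 - j455 Ω = 526.5∠-59.8° Ω.
Step 4 — Power factor: PF = cos(φ) = Re(Z)/|Z| = 264.9/526.5 = 0.5031.
Step 5 — Type: Im(Z) = -455 ⇒ leading (phase φ = -59.8°).

PF = 0.5031 (leading, φ = -59.8°)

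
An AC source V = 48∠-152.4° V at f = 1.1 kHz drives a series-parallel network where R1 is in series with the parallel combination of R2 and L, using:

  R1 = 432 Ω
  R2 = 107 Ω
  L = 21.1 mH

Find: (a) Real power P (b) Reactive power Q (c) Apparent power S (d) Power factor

Step 1 — Angular frequency: ω = 2π·f = 2π·1100 = 6912 rad/s.
Step 2 — Component impedances:
  R1: Z = R = 432 Ω
  R2: Z = R = 107 Ω
  L: Z = jωL = j·6912·0.0211 = 0 + j145.8 Ω
Step 3 — Parallel branch: R2 || L = 1/(1/R2 + 1/L) = 69.56 + j51.03 Ω.
Step 4 — Series with R1: Z_total = R1 + (R2 || L) = 501.6 + j51.03 Ω = 504.1∠5.8° Ω.
Step 5 — Source phasor: V = 48∠-152.4° V = -42.54 - j22.24 V.
Step 6 — Current: I = V / Z = -0.08841 - j0.03534 A = 0.09521∠-158.2° A.
Step 7 — Complex power: S = V·I* = 4.547 + j0.4626 VA.
Step 8 — Real power: P = Re(S) = 4.547 W.
Step 9 — Reactive power: Q = Im(S) = 0.4626 VAR.
Step 10 — Apparent power: |S| = 4.57 VA.
Step 11 — Power factor: PF = P/|S| = 0.9949 (lagging).

(a) P = 4.547 W  (b) Q = 0.4626 VAR  (c) S = 4.57 VA  (d) PF = 0.9949 (lagging)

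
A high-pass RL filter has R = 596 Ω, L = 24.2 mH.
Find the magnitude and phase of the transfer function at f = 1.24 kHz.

Step 1 — Angular frequency: ω = 2π·1240 = 7791 rad/s.
Step 2 — Transfer function: H(jω) = jωL/(R + jωL).
Step 3 — Numerator jωL = j·188.5; denominator R + jωL = 596 + j188.5.
Step 4 — H = 0.09097 + j0.2876.
Step 5 — Magnitude: |H| = 0.3016 (-10.4 dB); phase: φ = 72.4°.

|H| = 0.3016 (-10.4 dB), φ = 72.4°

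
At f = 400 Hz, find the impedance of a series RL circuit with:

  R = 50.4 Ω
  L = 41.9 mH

Step 1 — Angular frequency: ω = 2π·f = 2π·400 = 2513 rad/s.
Step 2 — Component impedances:
  R: Z = R = 50.4 Ω
  L: Z = jωL = j·2513·0.0419 = 0 + j105.3 Ω
Step 3 — Series combination: Z_total = R + L = 50.4 + j105.3 Ω = 116.7∠64.4° Ω.

Z = 50.4 + j105.3 Ω = 116.7∠64.4° Ω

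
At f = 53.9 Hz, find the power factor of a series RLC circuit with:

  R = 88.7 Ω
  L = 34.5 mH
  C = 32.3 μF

Step 1 — Angular frequency: ω = 2π·f = 2π·53.9 = 338.7 rad/s.
Step 2 — Component impedances:
  R: Z = R = 88.7 Ω
  L: Z = jωL = j·338.7·0.0345 = 0 + j11.68 Ω
  C: Z = 1/(jωC) = -j/(ω·C) = 0 - j91.42 Ω
Step 3 — Series combination: Z_total = R + L + C = 88.7 - j79.73 Ω = 119.3∠-42.0° Ω.
Step 4 — Power factor: PF = cos(φ) = Re(Z)/|Z| = 88.7/119.27 = 0.7437.
Step 5 — Type: Im(Z) = -79.73 ⇒ leading (phase φ = -42.0°).

PF = 0.7437 (leading, φ = -42.0°)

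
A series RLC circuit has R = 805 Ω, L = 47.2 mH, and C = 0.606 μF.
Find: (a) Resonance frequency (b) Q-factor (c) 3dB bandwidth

Step 1 — Resonance condition Im(Z)=0 gives ω₀ = 1/√(LC).
Step 2 — ω₀ = 1/√(0.0472·6.06e-07) = 5913 rad/s.
Step 3 — f₀ = ω₀/(2π) = 941.1 Hz.
Step 4 — Series Q: Q = ω₀L/R = 5913·0.0472/805 = 0.3467.
Step 5 — 3dB bandwidth: Δω = ω₀/Q = 1.706e+04 rad/s; BW = Δω/(2π) = 2714 Hz.

(a) f₀ = 941.1 Hz  (b) Q = 0.3467  (c) BW = 2714 Hz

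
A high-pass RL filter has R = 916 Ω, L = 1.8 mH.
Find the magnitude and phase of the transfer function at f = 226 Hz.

Step 1 — Angular frequency: ω = 2π·226 = 1420 rad/s.
Step 2 — Transfer function: H(jω) = jωL/(R + jωL).
Step 3 — Numerator jωL = j·2.556; denominator R + jωL = 916 + j2.556.
Step 4 — H = 7.786e-06 + j0.00279.
Step 5 — Magnitude: |H| = 0.00279 (-51.1 dB); phase: φ = 89.8°.

|H| = 0.00279 (-51.1 dB), φ = 89.8°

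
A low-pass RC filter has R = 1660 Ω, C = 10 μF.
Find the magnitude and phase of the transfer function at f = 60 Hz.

Step 1 — Angular frequency: ω = 2π·60 = 377 rad/s.
Step 2 — Transfer function: H(jω) = 1/(1 + jωRC).
Step 3 — Denominator: 1 + jωRC = 1 + j·377·1660·1e-05 = 1 + j6.258.
Step 4 — H = 0.0249 - j0.1558.
Step 5 — Magnitude: |H| = 0.1578 (-16.0 dB); phase: φ = -80.9°.

|H| = 0.1578 (-16.0 dB), φ = -80.9°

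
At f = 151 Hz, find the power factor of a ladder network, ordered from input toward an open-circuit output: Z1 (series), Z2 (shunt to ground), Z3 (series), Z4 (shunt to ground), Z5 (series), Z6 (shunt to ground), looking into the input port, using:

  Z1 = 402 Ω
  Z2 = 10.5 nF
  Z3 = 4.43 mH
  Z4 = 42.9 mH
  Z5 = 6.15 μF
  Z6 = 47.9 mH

Step 1 — Angular frequency: ω = 2π·f = 2π·151 = 948.8 rad/s.
Step 2 — Component impedances:
  Z1: Z = R = 402 Ω
  Z2: Z = 1/(jωC) = -j/(ω·C) = 0 - j1.004e+05 Ω
  Z3: Z = jωL = j·948.8·0.00443 = 0 + j4.203 Ω
  Z4: Z = jωL = j·948.8·0.0429 = 0 + j40.7 Ω
  Z5: Z = 1/(jωC) = -j/(ω·C) = 0 - j171.4 Ω
  Z6: Z = jωL = j·948.8·0.0479 = 0 + j45.45 Ω
Step 3 — Ladder network (open output): work backward from the far end, alternating series and parallel combinations. Z_in = 402 + j64.38 Ω = 407.1∠9.1° Ω.
Step 4 — Power factor: PF = cos(φ) = Re(Z)/|Z| = 402/407.12 = 0.9874.
Step 5 — Type: Im(Z) = 64.38 ⇒ lagging (phase φ = 9.1°).

PF = 0.9874 (lagging, φ = 9.1°)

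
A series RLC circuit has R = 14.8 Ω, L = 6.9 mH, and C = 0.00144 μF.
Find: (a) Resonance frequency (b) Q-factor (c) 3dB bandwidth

Step 1 — Resonance: ω₀ = 1/√(LC) = 1/√(0.0069·1.44e-09) = 3.172e+05 rad/s.
Step 2 — f₀ = ω₀/(2π) = 5.049e+04 Hz.
Step 3 — Series Q: Q = ω₀L/R = 3.172e+05·0.0069/14.8 = 147.9.
Step 4 — Bandwidth: Δω = ω₀/Q = 2145 rad/s; BW = Δω/(2π) = 341.4 Hz.

(a) f₀ = 5.049e+04 Hz  (b) Q = 147.9  (c) BW = 341.4 Hz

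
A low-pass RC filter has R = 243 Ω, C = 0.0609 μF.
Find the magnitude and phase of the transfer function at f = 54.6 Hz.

Step 1 — Angular frequency: ω = 2π·54.6 = 343.1 rad/s.
Step 2 — Transfer function: H(jω) = 1/(1 + jωRC).
Step 3 — Denominator: 1 + jωRC = 1 + j·343.1·243·6.09e-08 = 1 + j0.005077.
Step 4 — H = 1 - j0.005077.
Step 5 — Magnitude: |H| = 1 (-0.0 dB); phase: φ = -0.3°.

|H| = 1 (-0.0 dB), φ = -0.3°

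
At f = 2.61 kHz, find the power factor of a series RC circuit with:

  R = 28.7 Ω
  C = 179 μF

Step 1 — Angular frequency: ω = 2π·f = 2π·2610 = 1.64e+04 rad/s.
Step 2 — Component impedances:
  R: Z = R = 28.7 Ω
  C: Z = 1/(jωC) = -j/(ω·C) = 0 - j0.3407 Ω
Step 3 — Series combination: Z_total = R + C = 28.7 - j0.3407 Ω = 28.7∠-0.7° Ω.
Step 4 — Power factor: PF = cos(φ) = Re(Z)/|Z| = 28.7/28.702 = 0.9999.
Step 5 — Type: Im(Z) = -0.3407 ⇒ leading (phase φ = -0.7°).

PF = 0.9999 (leading, φ = -0.7°)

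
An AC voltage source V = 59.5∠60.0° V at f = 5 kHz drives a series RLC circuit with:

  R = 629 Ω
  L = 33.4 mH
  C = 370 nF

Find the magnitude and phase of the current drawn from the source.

Step 1 — Angular frequency: ω = 2π·f = 2π·5000 = 3.142e+04 rad/s.
Step 2 — Component impedances:
  R: Z = R = 629 Ω
  L: Z = jωL = j·3.142e+04·0.0334 = 0 + j1049 Ω
  C: Z = 1/(jωC) = -j/(ω·C) = 0 - j86.03 Ω
Step 3 — Series combination: Z_total = R + L + C = 629 + j963.3 Ω = 1150∠56.9° Ω.
Step 4 — Source phasor: V = 59.5∠60.0° V = 29.75 + j51.53 V.
Step 5 — Ohm's law: I = V / Z_total = (29.75 + j51.53) / (629 + j963.3) = 0.05164 + j0.002837 A.
Step 6 — Convert to polar: |I| = 0.05172 A, ∠I = 3.1°.

I = 0.05172∠3.1° A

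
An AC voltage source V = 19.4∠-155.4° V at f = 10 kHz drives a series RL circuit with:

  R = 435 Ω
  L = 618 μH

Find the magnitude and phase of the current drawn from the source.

Step 1 — Angular frequency: ω = 2π·f = 2π·1e+04 = 6.283e+04 rad/s.
Step 2 — Component impedances:
  R: Z = R = 435 Ω
  L: Z = jωL = j·6.283e+04·0.000618 = 0 + j38.83 Ω
Step 3 — Series combination: Z_total = R + L = 435 + j38.83 Ω = 436.7∠5.1° Ω.
Step 4 — Source phasor: V = 19.4∠-155.4° V = -17.64 - j8.076 V.
Step 5 — Ohm's law: I = V / Z_total = (-17.64 - j8.076) / (435 + j38.83) = -0.04187 - j0.01483 A.
Step 6 — Convert to polar: |I| = 0.04442 A, ∠I = -160.5°.

I = 0.04442∠-160.5° A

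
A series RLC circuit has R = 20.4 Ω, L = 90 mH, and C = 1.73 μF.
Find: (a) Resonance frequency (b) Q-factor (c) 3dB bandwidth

Step 1 — Resonance: ω₀ = 1/√(LC) = 1/√(0.09·1.73e-06) = 2534 rad/s.
Step 2 — f₀ = ω₀/(2π) = 403.3 Hz.
Step 3 — Series Q: Q = ω₀L/R = 2534·0.09/20.4 = 11.18.
Step 4 — Bandwidth: Δω = ω₀/Q = 226.7 rad/s; BW = Δω/(2π) = 36.08 Hz.

(a) f₀ = 403.3 Hz  (b) Q = 11.18  (c) BW = 36.08 Hz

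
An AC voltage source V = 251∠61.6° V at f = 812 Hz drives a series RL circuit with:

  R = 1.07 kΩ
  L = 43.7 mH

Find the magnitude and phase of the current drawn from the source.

Step 1 — Angular frequency: ω = 2π·f = 2π·812 = 5102 rad/s.
Step 2 — Component impedances:
  R: Z = R = 1070 Ω
  L: Z = jωL = j·5102·0.0437 = 0 + j223 Ω
Step 3 — Series combination: Z_total = R + L = 1070 + j223 Ω = 1093∠11.8° Ω.
Step 4 — Source phasor: V = 251∠61.6° V = 119.4 + j220.8 V.
Step 5 — Ohm's law: I = V / Z_total = (119.4 + j220.8) / (1070 + j223) = 0.1481 + j0.1755 A.
Step 6 — Convert to polar: |I| = 0.2296 A, ∠I = 49.8°.

I = 0.2296∠49.8° A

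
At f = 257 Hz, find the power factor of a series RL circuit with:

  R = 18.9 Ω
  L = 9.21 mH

Step 1 — Angular frequency: ω = 2π·f = 2π·257 = 1615 rad/s.
Step 2 — Component impedances:
  R: Z = R = 18.9 Ω
  L: Z = jωL = j·1615·0.00921 = 0 + j14.87 Ω
Step 3 — Series combination: Z_total = R + L = 18.9 + j14.87 Ω = 24.05∠38.2° Ω.
Step 4 — Power factor: PF = cos(φ) = Re(Z)/|Z| = 18.9/24.05 = 0.7859.
Step 5 — Type: Im(Z) = 14.87 ⇒ lagging (phase φ = 38.2°).

PF = 0.7859 (lagging, φ = 38.2°)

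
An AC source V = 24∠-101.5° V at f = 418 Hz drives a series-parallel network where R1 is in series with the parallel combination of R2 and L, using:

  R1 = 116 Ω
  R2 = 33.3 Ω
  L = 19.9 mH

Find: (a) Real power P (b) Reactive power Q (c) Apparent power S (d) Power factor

Step 1 — Angular frequency: ω = 2π·f = 2π·418 = 2626 rad/s.
Step 2 — Component impedances:
  R1: Z = R = 116 Ω
  R2: Z = R = 33.3 Ω
  L: Z = jωL = j·2626·0.0199 = 0 + j52.26 Ω
Step 3 — Parallel branch: R2 || L = 1/(1/R2 + 1/L) = 23.69 + j15.09 Ω.
Step 4 — Series with R1: Z_total = R1 + (R2 || L) = 139.7 + j15.09 Ω = 140.5∠6.2° Ω.
Step 5 — Source phasor: V = 24∠-101.5° V = -4.785 - j23.52 V.
Step 6 — Current: I = V / Z = -0.05184 - j0.1628 A = 0.1708∠-107.7° A.
Step 7 — Complex power: S = V·I* = 4.076 + j0.4403 VA.
Step 8 — Real power: P = Re(S) = 4.076 W.
Step 9 — Reactive power: Q = Im(S) = 0.4403 VAR.
Step 10 — Apparent power: |S| = 4.1 VA.
Step 11 — Power factor: PF = P/|S| = 0.9942 (lagging).

(a) P = 4.076 W  (b) Q = 0.4403 VAR  (c) S = 4.1 VA  (d) PF = 0.9942 (lagging)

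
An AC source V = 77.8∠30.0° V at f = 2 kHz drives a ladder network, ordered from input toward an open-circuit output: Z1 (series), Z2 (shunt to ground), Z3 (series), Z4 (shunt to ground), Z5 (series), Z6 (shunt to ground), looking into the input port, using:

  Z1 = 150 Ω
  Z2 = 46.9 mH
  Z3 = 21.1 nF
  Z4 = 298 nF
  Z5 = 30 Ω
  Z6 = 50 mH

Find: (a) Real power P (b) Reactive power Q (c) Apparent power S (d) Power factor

Step 1 — Angular frequency: ω = 2π·f = 2π·2000 = 1.257e+04 rad/s.
Step 2 — Component impedances:
  Z1: Z = R = 150 Ω
  Z2: Z = jωL = j·1.257e+04·0.0469 = 0 + j589.4 Ω
  Z3: Z = 1/(jωC) = -j/(ω·C) = 0 - j3771 Ω
  Z4: Z = 1/(jωC) = -j/(ω·C) = 0 - j267 Ω
  Z5: Z = R = 30 Ω
  Z6: Z = jωL = j·1.257e+04·0.05 = 0 + j628.3 Ω
Step 3 — Ladder network (open output): work backward from the far end, alternating series and parallel combinations. Z_in = 150.4 + j684.7 Ω = 701∠77.6° Ω.
Step 4 — Source phasor: V = 77.8∠30.0° V = 67.38 + j38.9 V.
Step 5 — Current: I = V / Z = 0.07483 - j0.08197 A = 0.111∠-47.6° A.
Step 6 — Complex power: S = V·I* = 1.853 + j8.434 VA.
Step 7 — Real power: P = Re(S) = 1.853 W.
Step 8 — Reactive power: Q = Im(S) = 8.434 VAR.
Step 9 — Apparent power: |S| = 8.635 VA.
Step 10 — Power factor: PF = P/|S| = 0.2146 (lagging).

(a) P = 1.853 W  (b) Q = 8.434 VAR  (c) S = 8.635 VA  (d) PF = 0.2146 (lagging)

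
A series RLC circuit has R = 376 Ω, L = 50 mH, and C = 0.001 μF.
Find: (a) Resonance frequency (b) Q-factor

Step 1 — Resonance condition Im(Z)=0 gives ω₀ = 1/√(LC).
Step 2 — ω₀ = 1/√(0.05·1e-09) = 1.414e+05 rad/s.
Step 3 — f₀ = ω₀/(2π) = 2.251e+04 Hz.
Step 4 — Series Q: Q = ω₀L/R = 1.414e+05·0.05/376 = 18.81.

(a) f₀ = 2.251e+04 Hz  (b) Q = 18.81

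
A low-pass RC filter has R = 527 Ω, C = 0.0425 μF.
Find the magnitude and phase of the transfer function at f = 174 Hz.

Step 1 — Angular frequency: ω = 2π·174 = 1093 rad/s.
Step 2 — Transfer function: H(jω) = 1/(1 + jωRC).
Step 3 — Denominator: 1 + jωRC = 1 + j·1093·527·4.25e-08 = 1 + j0.02449.
Step 4 — H = 0.9994 - j0.02447.
Step 5 — Magnitude: |H| = 0.9997 (-0.0 dB); phase: φ = -1.4°.

|H| = 0.9997 (-0.0 dB), φ = -1.4°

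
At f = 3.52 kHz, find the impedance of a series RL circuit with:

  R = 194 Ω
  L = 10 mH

Step 1 — Angular frequency: ω = 2π·f = 2π·3520 = 2.212e+04 rad/s.
Step 2 — Component impedances:
  R: Z = R = 194 Ω
  L: Z = jωL = j·2.212e+04·0.01 = 0 + j221.2 Ω
Step 3 — Series combination: Z_total = R + L = 194 + j221.2 Ω = 294.2∠48.7° Ω.

Z = 194 + j221.2 Ω = 294.2∠48.7° Ω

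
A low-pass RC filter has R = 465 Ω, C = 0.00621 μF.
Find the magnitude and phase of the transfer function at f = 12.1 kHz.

Step 1 — Angular frequency: ω = 2π·1.21e+04 = 7.603e+04 rad/s.
Step 2 — Transfer function: H(jω) = 1/(1 + jωRC).
Step 3 — Denominator: 1 + jωRC = 1 + j·7.603e+04·465·6.21e-09 = 1 + j0.2195.
Step 4 — H = 0.954 - j0.2094.
Step 5 — Magnitude: |H| = 0.9767 (-0.2 dB); phase: φ = -12.4°.

|H| = 0.9767 (-0.2 dB), φ = -12.4°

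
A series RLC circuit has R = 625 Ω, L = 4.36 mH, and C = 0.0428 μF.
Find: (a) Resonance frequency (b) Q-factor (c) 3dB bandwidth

Step 1 — Resonance condition Im(Z)=0 gives ω₀ = 1/√(LC).
Step 2 — ω₀ = 1/√(0.00436·4.28e-08) = 7.32e+04 rad/s.
Step 3 — f₀ = ω₀/(2π) = 1.165e+04 Hz.
Step 4 — Series Q: Q = ω₀L/R = 7.32e+04·0.00436/625 = 0.5107.
Step 5 — 3dB bandwidth: Δω = ω₀/Q = 1.433e+05 rad/s; BW = Δω/(2π) = 2.281e+04 Hz.

(a) f₀ = 1.165e+04 Hz  (b) Q = 0.5107  (c) BW = 2.281e+04 Hz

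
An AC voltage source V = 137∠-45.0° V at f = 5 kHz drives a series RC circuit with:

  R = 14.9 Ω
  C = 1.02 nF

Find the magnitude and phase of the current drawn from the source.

Step 1 — Angular frequency: ω = 2π·f = 2π·5000 = 3.142e+04 rad/s.
Step 2 — Component impedances:
  R: Z = R = 14.9 Ω
  C: Z = 1/(jωC) = -j/(ω·C) = 0 - j3.121e+04 Ω
Step 3 — Series combination: Z_total = R + C = 14.9 - j3.121e+04 Ω = 3.121e+04∠-90.0° Ω.
Step 4 — Source phasor: V = 137∠-45.0° V = 96.87 - j96.87 V.
Step 5 — Ohm's law: I = V / Z_total = (96.87 - j96.87) / (14.9 - j3.121e+04) = 0.003106 + j0.003103 A.
Step 6 — Convert to polar: |I| = 0.00439 A, ∠I = 45.0°.

I = 0.00439∠45.0° A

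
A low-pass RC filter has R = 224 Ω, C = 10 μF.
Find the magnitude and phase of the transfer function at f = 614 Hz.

Step 1 — Angular frequency: ω = 2π·614 = 3858 rad/s.
Step 2 — Transfer function: H(jω) = 1/(1 + jωRC).
Step 3 — Denominator: 1 + jωRC = 1 + j·3858·224·1e-05 = 1 + j8.642.
Step 4 — H = 0.01321 - j0.1142.
Step 5 — Magnitude: |H| = 0.115 (-18.8 dB); phase: φ = -83.4°.

|H| = 0.115 (-18.8 dB), φ = -83.4°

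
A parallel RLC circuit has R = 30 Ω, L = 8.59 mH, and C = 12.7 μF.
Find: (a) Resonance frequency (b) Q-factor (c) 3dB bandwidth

Step 1 — Resonance: ω₀ = 1/√(LC) = 1/√(0.00859·1.27e-05) = 3028 rad/s.
Step 2 — f₀ = ω₀/(2π) = 481.9 Hz.
Step 3 — Parallel Q: Q = R/(ω₀L) = 30/(3028·0.00859) = 1.154.
Step 4 — Bandwidth: Δω = ω₀/Q = 2625 rad/s; BW = Δω/(2π) = 417.7 Hz.

(a) f₀ = 481.9 Hz  (b) Q = 1.154  (c) BW = 417.7 Hz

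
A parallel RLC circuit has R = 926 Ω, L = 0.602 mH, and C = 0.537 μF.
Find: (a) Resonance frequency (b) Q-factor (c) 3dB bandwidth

Step 1 — Resonance: ω₀ = 1/√(LC) = 1/√(0.000602·5.37e-07) = 5.562e+04 rad/s.
Step 2 — f₀ = ω₀/(2π) = 8852 Hz.
Step 3 — Parallel Q: Q = R/(ω₀L) = 926/(5.562e+04·0.000602) = 27.66.
Step 4 — Bandwidth: Δω = ω₀/Q = 2011 rad/s; BW = Δω/(2π) = 320.1 Hz.

(a) f₀ = 8852 Hz  (b) Q = 27.66  (c) BW = 320.1 Hz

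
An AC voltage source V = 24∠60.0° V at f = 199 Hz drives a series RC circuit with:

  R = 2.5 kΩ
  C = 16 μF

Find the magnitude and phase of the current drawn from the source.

Step 1 — Angular frequency: ω = 2π·f = 2π·199 = 1250 rad/s.
Step 2 — Component impedances:
  R: Z = R = 2500 Ω
  C: Z = 1/(jωC) = -j/(ω·C) = 0 - j49.99 Ω
Step 3 — Series combination: Z_total = R + C = 2500 - j49.99 Ω = 2500∠-1.1° Ω.
Step 4 — Source phasor: V = 24∠60.0° V = 12 + j20.78 V.
Step 5 — Ohm's law: I = V / Z_total = (12 + j20.78) / (2500 - j49.99) = 0.004632 + j0.008406 A.
Step 6 — Convert to polar: |I| = 0.009598 A, ∠I = 61.1°.

I = 0.009598∠61.1° A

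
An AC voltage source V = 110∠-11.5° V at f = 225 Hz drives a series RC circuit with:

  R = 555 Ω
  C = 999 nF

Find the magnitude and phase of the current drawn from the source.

Step 1 — Angular frequency: ω = 2π·f = 2π·225 = 1414 rad/s.
Step 2 — Component impedances:
  R: Z = R = 555 Ω
  C: Z = 1/(jωC) = -j/(ω·C) = 0 - j708.1 Ω
Step 3 — Series combination: Z_total = R + C = 555 - j708.1 Ω = 899.7∠-51.9° Ω.
Step 4 — Source phasor: V = 110∠-11.5° V = 107.8 - j21.93 V.
Step 5 — Ohm's law: I = V / Z_total = (107.8 - j21.93) / (555 - j708.1) = 0.0931 + j0.07926 A.
Step 6 — Convert to polar: |I| = 0.1223 A, ∠I = 40.4°.

I = 0.1223∠40.4° A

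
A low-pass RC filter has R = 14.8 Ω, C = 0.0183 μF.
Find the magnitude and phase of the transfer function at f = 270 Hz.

Step 1 — Angular frequency: ω = 2π·270 = 1696 rad/s.
Step 2 — Transfer function: H(jω) = 1/(1 + jωRC).
Step 3 — Denominator: 1 + jωRC = 1 + j·1696·14.8·1.83e-08 = 1 + j0.0004595.
Step 4 — H = 1 - j0.0004595.
Step 5 — Magnitude: |H| = 1 (-0.0 dB); phase: φ = -0.0°.

|H| = 1 (-0.0 dB), φ = -0.0°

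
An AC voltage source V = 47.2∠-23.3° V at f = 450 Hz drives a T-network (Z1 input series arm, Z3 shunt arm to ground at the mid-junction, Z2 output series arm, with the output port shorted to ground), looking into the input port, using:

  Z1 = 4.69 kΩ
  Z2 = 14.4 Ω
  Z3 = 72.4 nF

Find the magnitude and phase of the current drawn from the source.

Step 1 — Angular frequency: ω = 2π·f = 2π·450 = 2827 rad/s.
Step 2 — Component impedances:
  Z1: Z = R = 4690 Ω
  Z2: Z = R = 14.4 Ω
  Z3: Z = 1/(jωC) = -j/(ω·C) = 0 - j4885 Ω
Step 3 — With the output port shorted to ground, the output series arm Z2 runs from the junction to ground; the shunt arm Z3 also runs from the junction to ground. They appear in parallel: Z3 || Z2 = 14.4 - j0.04245 Ω.
Step 4 — Series with input arm Z1: Z_in = Z1 + (Z3 || Z2) = 4704 - j0.04245 Ω = 4704∠-0.0° Ω.
Step 5 — Source phasor: V = 47.2∠-23.3° V = 43.35 - j18.67 V.
Step 6 — Ohm's law: I = V / Z_total = (43.35 - j18.67) / (4704 - j0.04245) = 0.009215 - j0.003968 A.
Step 7 — Convert to polar: |I| = 0.01003 A, ∠I = -23.3°.

I = 0.01003∠-23.3° A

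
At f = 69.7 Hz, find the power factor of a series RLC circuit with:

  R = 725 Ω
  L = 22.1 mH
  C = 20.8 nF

Step 1 — Angular frequency: ω = 2π·f = 2π·69.7 = 437.9 rad/s.
Step 2 — Component impedances:
  R: Z = R = 725 Ω
  L: Z = jωL = j·437.9·0.0221 = 0 + j9.678 Ω
  C: Z = 1/(jωC) = -j/(ω·C) = 0 - j1.098e+05 Ω
Step 3 — Series combination: Z_total = R + L + C = 725 - j1.098e+05 Ω = 1.098e+05∠-89.6° Ω.
Step 4 — Power factor: PF = cos(φ) = Re(Z)/|Z| = 725/1.0977e+05 = 0.006605.
Step 5 — Type: Im(Z) = -1.098e+05 ⇒ leading (phase φ = -89.6°).

PF = 0.006605 (leading, φ = -89.6°)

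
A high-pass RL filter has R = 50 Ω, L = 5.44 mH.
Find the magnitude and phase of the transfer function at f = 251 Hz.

Step 1 — Angular frequency: ω = 2π·251 = 1577 rad/s.
Step 2 — Transfer function: H(jω) = jωL/(R + jωL).
Step 3 — Numerator jωL = j·8.579; denominator R + jωL = 50 + j8.579.
Step 4 — H = 0.0286 + j0.1667.
Step 5 — Magnitude: |H| = 0.1691 (-15.4 dB); phase: φ = 80.3°.

|H| = 0.1691 (-15.4 dB), φ = 80.3°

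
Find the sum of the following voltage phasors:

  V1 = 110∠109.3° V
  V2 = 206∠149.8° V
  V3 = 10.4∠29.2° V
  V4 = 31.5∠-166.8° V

Step 1 — Convert each phasor to rectangular form:
  V1 = 110·(cos(109.3°) + j·sin(109.3°)) = -36.36 + j103.8 V
  V2 = 206·(cos(149.8°) + j·sin(149.8°)) = -178 + j103.6 V
  V3 = 10.4·(cos(29.2°) + j·sin(29.2°)) = 9.078 + j5.074 V
  V4 = 31.5·(cos(-166.8°) + j·sin(-166.8°)) = -30.67 - j7.193 V
Step 2 — Sum components: V_total = -236 + j205.3 V.
Step 3 — Convert to polar: |V_total| = 312.8 V, ∠V_total = 139.0°.

V_total = 312.8∠139.0° V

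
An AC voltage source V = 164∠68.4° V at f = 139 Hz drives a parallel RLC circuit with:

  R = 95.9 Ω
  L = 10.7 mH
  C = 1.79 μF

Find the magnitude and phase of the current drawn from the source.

Step 1 — Angular frequency: ω = 2π·f = 2π·139 = 873.4 rad/s.
Step 2 — Component impedances:
  R: Z = R = 95.9 Ω
  L: Z = jωL = j·873.4·0.0107 = 0 + j9.345 Ω
  C: Z = 1/(jωC) = -j/(ω·C) = 0 - j639.7 Ω
Step 3 — Parallel combination: 1/Z_total = 1/R + 1/L + 1/C; Z_total = 0.9287 + j9.392 Ω = 9.437∠84.4° Ω.
Step 4 — Source phasor: V = 164∠68.4° V = 60.37 + j152.5 V.
Step 5 — Ohm's law: I = V / Z_total = (60.37 + j152.5) / (0.9287 + j9.392) = 16.71 - j4.776 A.
Step 6 — Convert to polar: |I| = 17.38 A, ∠I = -16.0°.

I = 17.38∠-16.0° A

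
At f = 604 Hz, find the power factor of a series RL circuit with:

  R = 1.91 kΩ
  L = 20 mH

Step 1 — Angular frequency: ω = 2π·f = 2π·604 = 3795 rad/s.
Step 2 — Component impedances:
  R: Z = R = 1910 Ω
  L: Z = jωL = j·3795·0.02 = 0 + j75.9 Ω
Step 3 — Series combination: Z_total = R + L = 1910 + j75.9 Ω = 1912∠2.3° Ω.
Step 4 — Power factor: PF = cos(φ) = Re(Z)/|Z| = 1910/1911.5 = 0.9992.
Step 5 — Type: Im(Z) = 75.9 ⇒ lagging (phase φ = 2.3°).

PF = 0.9992 (lagging, φ = 2.3°)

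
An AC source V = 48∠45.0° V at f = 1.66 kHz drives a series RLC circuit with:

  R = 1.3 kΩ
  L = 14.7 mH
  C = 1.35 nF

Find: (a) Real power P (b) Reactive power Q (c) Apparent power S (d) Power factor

Step 1 — Angular frequency: ω = 2π·f = 2π·1660 = 1.043e+04 rad/s.
Step 2 — Component impedances:
  R: Z = R = 1300 Ω
  L: Z = jωL = j·1.043e+04·0.0147 = 0 + j153.3 Ω
  C: Z = 1/(jωC) = -j/(ω·C) = 0 - j7.102e+04 Ω
Step 3 — Series combination: Z_total = R + L + C = 1300 - j7.087e+04 Ω = 7.088e+04∠-88.9° Ω.
Step 4 — Source phasor: V = 48∠45.0° V = 33.94 + j33.94 V.
Step 5 — Current: I = V / Z = -0.00047 + j0.0004876 A = 0.0006772∠133.9° A.
Step 6 — Complex power: S = V·I* = 0.0005962 - j0.0325 VA.
Step 7 — Real power: P = Re(S) = 0.0005962 W.
Step 8 — Reactive power: Q = Im(S) = -0.0325 VAR.
Step 9 — Apparent power: |S| = 0.03251 VA.
Step 10 — Power factor: PF = P/|S| = 0.01834 (leading).

(a) P = 0.0005962 W  (b) Q = -0.0325 VAR  (c) S = 0.03251 VA  (d) PF = 0.01834 (leading)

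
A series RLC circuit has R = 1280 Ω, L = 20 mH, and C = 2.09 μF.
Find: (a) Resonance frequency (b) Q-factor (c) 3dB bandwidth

Step 1 — Resonance: ω₀ = 1/√(LC) = 1/√(0.02·2.09e-06) = 4891 rad/s.
Step 2 — f₀ = ω₀/(2π) = 778.5 Hz.
Step 3 — Series Q: Q = ω₀L/R = 4891·0.02/1280 = 0.07642.
Step 4 — Bandwidth: Δω = ω₀/Q = 6.4e+04 rad/s; BW = Δω/(2π) = 1.019e+04 Hz.

(a) f₀ = 778.5 Hz  (b) Q = 0.07642  (c) BW = 1.019e+04 Hz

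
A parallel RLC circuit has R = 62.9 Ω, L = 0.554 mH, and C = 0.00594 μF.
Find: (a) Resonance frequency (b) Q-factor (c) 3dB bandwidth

Step 1 — Resonance: ω₀ = 1/√(LC) = 1/√(0.000554·5.94e-09) = 5.513e+05 rad/s.
Step 2 — f₀ = ω₀/(2π) = 8.773e+04 Hz.
Step 3 — Parallel Q: Q = R/(ω₀L) = 62.9/(5.513e+05·0.000554) = 0.206.
Step 4 — Bandwidth: Δω = ω₀/Q = 2.676e+06 rad/s; BW = Δω/(2π) = 4.26e+05 Hz.

(a) f₀ = 8.773e+04 Hz  (b) Q = 0.206  (c) BW = 4.26e+05 Hz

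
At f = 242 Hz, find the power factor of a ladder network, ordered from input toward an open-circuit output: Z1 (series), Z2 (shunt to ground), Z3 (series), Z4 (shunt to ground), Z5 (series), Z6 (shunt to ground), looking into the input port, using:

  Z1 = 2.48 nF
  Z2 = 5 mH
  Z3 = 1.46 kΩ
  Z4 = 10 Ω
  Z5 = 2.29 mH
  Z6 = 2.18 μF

Step 1 — Angular frequency: ω = 2π·f = 2π·242 = 1521 rad/s.
Step 2 — Component impedances:
  Z1: Z = 1/(jωC) = -j/(ω·C) = 0 - j2.652e+05 Ω
  Z2: Z = jωL = j·1521·0.005 = 0 + j7.603 Ω
  Z3: Z = R = 1460 Ω
  Z4: Z = R = 10 Ω
  Z5: Z = jωL = j·1521·0.00229 = 0 + j3.482 Ω
  Z6: Z = 1/(jωC) = -j/(ω·C) = 0 - j301.7 Ω
Step 3 — Ladder network (open output): work backward from the far end, alternating series and parallel combinations. Z_in = 0.03932 - j2.652e+05 Ω = 2.652e+05∠-90.0° Ω.
Step 4 — Power factor: PF = cos(φ) = Re(Z)/|Z| = 0.03932/2.652e+05 = 1.483e-07.
Step 5 — Type: Im(Z) = -2.652e+05 ⇒ leading (phase φ = -90.0°).

PF = 1.483e-07 (leading, φ = -90.0°)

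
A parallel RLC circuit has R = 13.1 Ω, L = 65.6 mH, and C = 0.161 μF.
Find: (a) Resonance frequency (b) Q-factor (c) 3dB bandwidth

Step 1 — Resonance: ω₀ = 1/√(LC) = 1/√(0.0656·1.61e-07) = 9730 rad/s.
Step 2 — f₀ = ω₀/(2π) = 1549 Hz.
Step 3 — Parallel Q: Q = R/(ω₀L) = 13.1/(9730·0.0656) = 0.02052.
Step 4 — Bandwidth: Δω = ω₀/Q = 4.741e+05 rad/s; BW = Δω/(2π) = 7.546e+04 Hz.

(a) f₀ = 1549 Hz  (b) Q = 0.02052  (c) BW = 7.546e+04 Hz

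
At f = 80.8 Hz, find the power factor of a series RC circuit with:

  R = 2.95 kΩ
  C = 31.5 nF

Step 1 — Angular frequency: ω = 2π·f = 2π·80.8 = 507.7 rad/s.
Step 2 — Component impedances:
  R: Z = R = 2950 Ω
  C: Z = 1/(jωC) = -j/(ω·C) = 0 - j6.253e+04 Ω
Step 3 — Series combination: Z_total = R + C = 2950 - j6.253e+04 Ω = 6.26e+04∠-87.3° Ω.
Step 4 — Power factor: PF = cos(φ) = Re(Z)/|Z| = 2950/6.26e+04 = 0.04712.
Step 5 — Type: Im(Z) = -6.253e+04 ⇒ leading (phase φ = -87.3°).

PF = 0.04712 (leading, φ = -87.3°)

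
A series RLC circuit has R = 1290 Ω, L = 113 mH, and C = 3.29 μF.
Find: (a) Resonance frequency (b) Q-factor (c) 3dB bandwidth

Step 1 — Resonance: ω₀ = 1/√(LC) = 1/√(0.113·3.29e-06) = 1640 rad/s.
Step 2 — f₀ = ω₀/(2π) = 261 Hz.
Step 3 — Series Q: Q = ω₀L/R = 1640·0.113/1290 = 0.1437.
Step 4 — Bandwidth: Δω = ω₀/Q = 1.142e+04 rad/s; BW = Δω/(2π) = 1817 Hz.

(a) f₀ = 261 Hz  (b) Q = 0.1437  (c) BW = 1817 Hz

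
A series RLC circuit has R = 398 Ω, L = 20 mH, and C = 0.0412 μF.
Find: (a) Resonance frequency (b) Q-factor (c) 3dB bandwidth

Step 1 — Resonance: ω₀ = 1/√(LC) = 1/√(0.02·4.12e-08) = 3.484e+04 rad/s.
Step 2 — f₀ = ω₀/(2π) = 5544 Hz.
Step 3 — Series Q: Q = ω₀L/R = 3.484e+04·0.02/398 = 1.751.
Step 4 — Bandwidth: Δω = ω₀/Q = 1.99e+04 rad/s; BW = Δω/(2π) = 3167 Hz.

(a) f₀ = 5544 Hz  (b) Q = 1.751  (c) BW = 3167 Hz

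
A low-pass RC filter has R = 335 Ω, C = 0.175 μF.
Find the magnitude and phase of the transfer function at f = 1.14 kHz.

Step 1 — Angular frequency: ω = 2π·1140 = 7163 rad/s.
Step 2 — Transfer function: H(jω) = 1/(1 + jωRC).
Step 3 — Denominator: 1 + jωRC = 1 + j·7163·335·1.75e-07 = 1 + j0.4199.
Step 4 — H = 0.8501 - j0.357.
Step 5 — Magnitude: |H| = 0.922 (-0.7 dB); phase: φ = -22.8°.

|H| = 0.922 (-0.7 dB), φ = -22.8°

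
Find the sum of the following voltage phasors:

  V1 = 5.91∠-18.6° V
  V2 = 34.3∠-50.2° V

Step 1 — Convert each phasor to rectangular form:
  V1 = 5.91·(cos(-18.6°) + j·sin(-18.6°)) = 5.601 - j1.885 V
  V2 = 34.3·(cos(-50.2°) + j·sin(-50.2°)) = 21.96 - j26.35 V
Step 2 — Sum components: V_total = 27.56 - j28.24 V.
Step 3 — Convert to polar: |V_total| = 39.46 V, ∠V_total = -45.7°.

V_total = 39.46∠-45.7° V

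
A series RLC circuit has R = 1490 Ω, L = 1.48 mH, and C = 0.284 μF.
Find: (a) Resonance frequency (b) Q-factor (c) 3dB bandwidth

Step 1 — Resonance: ω₀ = 1/√(LC) = 1/√(0.00148·2.84e-07) = 4.878e+04 rad/s.
Step 2 — f₀ = ω₀/(2π) = 7763 Hz.
Step 3 — Series Q: Q = ω₀L/R = 4.878e+04·0.00148/1490 = 0.04845.
Step 4 — Bandwidth: Δω = ω₀/Q = 1.007e+06 rad/s; BW = Δω/(2π) = 1.602e+05 Hz.

(a) f₀ = 7763 Hz  (b) Q = 0.04845  (c) BW = 1.602e+05 Hz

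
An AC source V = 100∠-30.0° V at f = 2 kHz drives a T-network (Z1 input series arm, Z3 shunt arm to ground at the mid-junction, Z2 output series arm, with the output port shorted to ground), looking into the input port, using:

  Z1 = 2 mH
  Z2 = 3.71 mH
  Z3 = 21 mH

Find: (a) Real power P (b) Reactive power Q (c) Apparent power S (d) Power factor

Step 1 — Angular frequency: ω = 2π·f = 2π·2000 = 1.257e+04 rad/s.
Step 2 — Component impedances:
  Z1: Z = jωL = j·1.257e+04·0.002 = 0 + j25.13 Ω
  Z2: Z = jωL = j·1.257e+04·0.00371 = 0 + j46.62 Ω
  Z3: Z = jωL = j·1.257e+04·0.021 = 0 + j263.9 Ω
Step 3 — With the output port shorted to ground, the output series arm Z2 runs from the junction to ground; the shunt arm Z3 also runs from the junction to ground. They appear in parallel: Z3 || Z2 = 0 + j39.62 Ω.
Step 4 — Series with input arm Z1: Z_in = Z1 + (Z3 || Z2) = 0 + j64.75 Ω = 64.75∠90.0° Ω.
Step 5 — Source phasor: V = 100∠-30.0° V = 86.6 - j50 V.
Step 6 — Current: I = V / Z = -0.7722 - j1.337 A = 1.544∠-120.0° A.
Step 7 — Complex power: S = V·I* = 0 + j154.4 VA.
Step 8 — Real power: P = Re(S) = 0 W.
Step 9 — Reactive power: Q = Im(S) = 154.4 VAR.
Step 10 — Apparent power: |S| = 154.4 VA.
Step 11 — Power factor: PF = P/|S| = 0 (lagging).

(a) P = 0 W  (b) Q = 154.4 VAR  (c) S = 154.4 VA  (d) PF = 0 (lagging)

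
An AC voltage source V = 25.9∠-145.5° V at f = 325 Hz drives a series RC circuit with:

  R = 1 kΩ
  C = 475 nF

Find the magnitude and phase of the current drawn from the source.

Step 1 — Angular frequency: ω = 2π·f = 2π·325 = 2042 rad/s.
Step 2 — Component impedances:
  R: Z = R = 1000 Ω
  C: Z = 1/(jωC) = -j/(ω·C) = 0 - j1031 Ω
Step 3 — Series combination: Z_total = R + C = 1000 - j1031 Ω = 1436∠-45.9° Ω.
Step 4 — Source phasor: V = 25.9∠-145.5° V = -21.34 - j14.67 V.
Step 5 — Ohm's law: I = V / Z_total = (-21.34 - j14.67) / (1000 - j1031) = -0.003016 - j0.01778 A.
Step 6 — Convert to polar: |I| = 0.01803 A, ∠I = -99.6°.

I = 0.01803∠-99.6° A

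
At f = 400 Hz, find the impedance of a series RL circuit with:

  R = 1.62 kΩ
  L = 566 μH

Step 1 — Angular frequency: ω = 2π·f = 2π·400 = 2513 rad/s.
Step 2 — Component impedances:
  R: Z = R = 1620 Ω
  L: Z = jωL = j·2513·0.000566 = 0 + j1.423 Ω
Step 3 — Series combination: Z_total = R + L = 1620 + j1.423 Ω = 1620∠0.1° Ω.

Z = 1620 + j1.423 Ω = 1620∠0.1° Ω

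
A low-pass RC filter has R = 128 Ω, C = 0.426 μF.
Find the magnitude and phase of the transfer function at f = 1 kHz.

Step 1 — Angular frequency: ω = 2π·1000 = 6283 rad/s.
Step 2 — Transfer function: H(jω) = 1/(1 + jωRC).
Step 3 — Denominator: 1 + jωRC = 1 + j·6283·128·4.26e-07 = 1 + j0.3426.
Step 4 — H = 0.8949 - j0.3066.
Step 5 — Magnitude: |H| = 0.946 (-0.5 dB); phase: φ = -18.9°.

|H| = 0.946 (-0.5 dB), φ = -18.9°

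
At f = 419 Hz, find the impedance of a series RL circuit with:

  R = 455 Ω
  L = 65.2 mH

Step 1 — Angular frequency: ω = 2π·f = 2π·419 = 2633 rad/s.
Step 2 — Component impedances:
  R: Z = R = 455 Ω
  L: Z = jωL = j·2633·0.0652 = 0 + j171.6 Ω
Step 3 — Series combination: Z_total = R + L = 455 + j171.6 Ω = 486.3∠20.7° Ω.

Z = 455 + j171.6 Ω = 486.3∠20.7° Ω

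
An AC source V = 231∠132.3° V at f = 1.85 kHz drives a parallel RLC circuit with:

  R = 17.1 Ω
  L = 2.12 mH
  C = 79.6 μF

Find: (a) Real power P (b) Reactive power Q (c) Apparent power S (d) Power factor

Step 1 — Angular frequency: ω = 2π·f = 2π·1850 = 1.162e+04 rad/s.
Step 2 — Component impedances:
  R: Z = R = 17.1 Ω
  L: Z = jωL = j·1.162e+04·0.00212 = 0 + j24.64 Ω
  C: Z = 1/(jωC) = -j/(ω·C) = 0 - j1.081 Ω
Step 3 — Parallel combination: 1/Z_total = 1/R + 1/L + 1/C; Z_total = 0.07439 - j1.125 Ω = 1.128∠-86.2° Ω.
Step 4 — Source phasor: V = 231∠132.3° V = -155.5 + j170.9 V.
Step 5 — Current: I = V / Z = -160.2 - j127.5 A = 204.8∠-141.5° A.
Step 6 — Complex power: S = V·I* = 3121 - j4.721e+04 VA.
Step 7 — Real power: P = Re(S) = 3121 W.
Step 8 — Reactive power: Q = Im(S) = -4.721e+04 VAR.
Step 9 — Apparent power: |S| = 4.731e+04 VA.
Step 10 — Power factor: PF = P/|S| = 0.06596 (leading).

(a) P = 3121 W  (b) Q = -4.721e+04 VAR  (c) S = 4.731e+04 VA  (d) PF = 0.06596 (leading)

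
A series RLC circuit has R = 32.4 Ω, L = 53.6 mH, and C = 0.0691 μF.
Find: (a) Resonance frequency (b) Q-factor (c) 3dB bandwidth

Step 1 — Resonance: ω₀ = 1/√(LC) = 1/√(0.0536·6.91e-08) = 1.643e+04 rad/s.
Step 2 — f₀ = ω₀/(2π) = 2615 Hz.
Step 3 — Series Q: Q = ω₀L/R = 1.643e+04·0.0536/32.4 = 27.18.
Step 4 — Bandwidth: Δω = ω₀/Q = 604.5 rad/s; BW = Δω/(2π) = 96.21 Hz.

(a) f₀ = 2615 Hz  (b) Q = 27.18  (c) BW = 96.21 Hz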